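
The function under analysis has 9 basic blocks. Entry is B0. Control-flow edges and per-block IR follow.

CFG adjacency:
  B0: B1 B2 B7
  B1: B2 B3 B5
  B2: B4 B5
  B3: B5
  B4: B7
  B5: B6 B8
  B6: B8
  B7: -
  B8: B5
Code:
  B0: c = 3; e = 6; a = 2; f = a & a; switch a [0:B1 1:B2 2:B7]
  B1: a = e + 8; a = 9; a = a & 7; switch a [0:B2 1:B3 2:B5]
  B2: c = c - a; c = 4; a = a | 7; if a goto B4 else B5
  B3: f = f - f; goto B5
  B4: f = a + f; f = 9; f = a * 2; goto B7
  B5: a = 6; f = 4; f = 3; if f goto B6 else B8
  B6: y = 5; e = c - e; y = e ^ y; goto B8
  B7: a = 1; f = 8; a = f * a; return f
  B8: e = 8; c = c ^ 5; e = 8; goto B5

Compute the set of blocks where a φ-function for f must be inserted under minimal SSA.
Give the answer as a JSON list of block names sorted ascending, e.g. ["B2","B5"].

Answer: ["B5", "B7"]

Analysis:
idom tree: B1←B0 B2←B0 B3←B1 B4←B2 B5←B0 B6←B5 B7←B0 B8←B5
Dom∩ at merges:
  B2: preds {B0,B1}: {B0} ∩ {B0,B1} = {B0}; idom=B0
  B5: preds {B1,B2,B3,B8}: {B0,B1} ∩ {B0,B2} ∩ {B0,B1,B3} ∩ {B0,B5,B8} = {B0}; idom=B0
  B7: preds {B0,B4}: {B0} ∩ {B0,B2,B4} = {B0}; idom=B0
  B8: preds {B5,B6}: {B0,B5} ∩ {B0,B5,B6} = {B0,B5}; idom=B5

DF derivation:
  join B2 pred B0: · stop@B0
  join B2 pred B1: B1 stop@B0
  join B5 pred B1: B1 stop@B0
  join B5 pred B2: B2 stop@B0
  join B5 pred B3: B3→B1 stop@B0
  join B5 pred B8: B8→B5 stop@B0
  join B7 pred B0: · stop@B0
  join B7 pred B4: B4→B2 stop@B0
  join B8 pred B5: · stop@B5
  join B8 pred B6: B6 stop@B5
  DF(B0)=∅
  DF(B1)={B2,B5}
  DF(B2)={B5,B7}
  DF(B3)={B5}
  DF(B4)={B7}
  DF(B5)={B5}
  DF(B6)={B8}
  DF(B7)=∅
  DF(B8)={B5}

φ for f: defs {B0,B3,B4,B5,B7}
  DF⁺ = {B5,B7}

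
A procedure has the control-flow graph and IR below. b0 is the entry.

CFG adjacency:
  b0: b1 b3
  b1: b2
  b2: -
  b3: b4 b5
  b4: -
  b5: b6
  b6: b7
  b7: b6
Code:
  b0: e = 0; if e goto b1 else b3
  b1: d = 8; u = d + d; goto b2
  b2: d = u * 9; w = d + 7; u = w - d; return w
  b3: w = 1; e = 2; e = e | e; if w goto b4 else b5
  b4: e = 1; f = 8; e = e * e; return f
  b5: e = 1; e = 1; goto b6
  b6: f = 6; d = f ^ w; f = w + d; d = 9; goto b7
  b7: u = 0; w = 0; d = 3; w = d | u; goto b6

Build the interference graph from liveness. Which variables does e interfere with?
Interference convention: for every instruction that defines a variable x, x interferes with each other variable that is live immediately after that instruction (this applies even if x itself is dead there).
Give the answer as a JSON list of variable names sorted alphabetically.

Answer: ["f", "w"]

Working:
def/use:
  b0: def={e} ue=∅
  b1: def={d,u} ue=∅
  b2: def={d,u,w} ue={u}
  b3: def={e,w} ue=∅
  b4: def={e,f} ue=∅
  b5: def={e} ue=∅
  b6: def={d,f} ue={w}
  b7: def={d,u,w} ue=∅

Backward fixpoint:
  live b0: ∅→∅
  live b1: ∅→{u}
  live b2: {u}→∅
  live b3: ∅→{w}
  live b4: ∅→∅
  live b5: {w}→{w}
  live b6: {w}→∅
  live b7: ∅→{w}

Interference:
  d↔{u,w}
  e↔{f,w}
  f↔{e,w}
  u↔{d,w}
  w↔{d,e,f,u}

N(e) = ["f", "w"]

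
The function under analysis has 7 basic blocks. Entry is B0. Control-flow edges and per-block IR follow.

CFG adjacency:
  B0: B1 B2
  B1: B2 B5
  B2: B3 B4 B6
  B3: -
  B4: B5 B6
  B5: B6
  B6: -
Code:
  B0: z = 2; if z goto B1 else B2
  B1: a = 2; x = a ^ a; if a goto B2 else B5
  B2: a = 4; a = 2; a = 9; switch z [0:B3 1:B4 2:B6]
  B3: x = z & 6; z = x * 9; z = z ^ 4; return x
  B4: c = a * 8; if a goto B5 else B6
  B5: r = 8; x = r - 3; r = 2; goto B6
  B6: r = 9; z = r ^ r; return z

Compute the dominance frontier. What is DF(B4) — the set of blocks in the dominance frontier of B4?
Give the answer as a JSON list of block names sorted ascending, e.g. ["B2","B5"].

idom tree: B1←B0 B2←B0 B3←B2 B4←B2 B5←B0 B6←B0
Dom at joins:
  B2: preds {B0,B1}: {B0} ∩ {B0,B1} = {B0}; idom=B0
  B5: preds {B1,B4}: {B0,B1} ∩ {B0,B2,B4} = {B0}; idom=B0
  B6: preds {B2,B4,B5}: {B0,B2} ∩ {B0,B2,B4} ∩ {B0,B5} = {B0}; idom=B0

DF walk-up:
  B2←B0: walk · to B0
  B2←B1: walk B1 to B0
  B5←B1: walk B1 to B0
  B5←B4: walk B4→B2 to B0
  B6←B2: walk B2 to B0
  B6←B4: walk B4→B2 to B0
  B6←B5: walk B5 to B0
  B0 → ∅
  B1 → {B2,B5}
  B2 → {B5,B6}
  B3 → ∅
  B4 → {B5,B6}
  B5 → {B6}
  B6 → ∅

DF(B4) = ["B5", "B6"]

Answer: ["B5", "B6"]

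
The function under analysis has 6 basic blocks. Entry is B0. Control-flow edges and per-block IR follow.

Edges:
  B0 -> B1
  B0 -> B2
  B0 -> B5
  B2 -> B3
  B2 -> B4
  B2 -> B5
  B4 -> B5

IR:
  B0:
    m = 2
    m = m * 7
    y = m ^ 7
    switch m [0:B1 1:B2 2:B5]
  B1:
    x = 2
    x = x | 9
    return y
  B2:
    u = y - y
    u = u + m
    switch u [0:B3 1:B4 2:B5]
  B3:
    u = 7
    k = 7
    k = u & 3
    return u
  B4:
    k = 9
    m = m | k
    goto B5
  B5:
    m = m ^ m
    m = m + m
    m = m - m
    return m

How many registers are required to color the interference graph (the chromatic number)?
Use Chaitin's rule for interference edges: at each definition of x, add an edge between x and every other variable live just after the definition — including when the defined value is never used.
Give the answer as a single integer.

Answer: 3

Working:
Per-block:
  B0 def {m,y} use ∅
  B1 def {x} use {y}
  B2 def {u} use {m,y}
  B3 def {k,u} use ∅
  B4 def {k,m} use {m}
  B5 def {m} use {m}

Live sets:
  B0: in=∅ out={m,y}
  B1: in={y} out=∅
  B2: in={m,y} out={m}
  B3: in=∅ out=∅
  B4: in={m} out={m}
  B5: in={m} out=∅

Interfere edges:
  k: {m,u}
  m: {k,u,y}
  u: {k,m}
  x: {y}
  y: {m,x}

Registers:
  clique {k,m,u} ⇒ need ≥ 3
  assign k→c1 m→c0 u→c2 x→c0 y→c1 — no edge inside a register ⇒ χ ≤ 3
  χ = 3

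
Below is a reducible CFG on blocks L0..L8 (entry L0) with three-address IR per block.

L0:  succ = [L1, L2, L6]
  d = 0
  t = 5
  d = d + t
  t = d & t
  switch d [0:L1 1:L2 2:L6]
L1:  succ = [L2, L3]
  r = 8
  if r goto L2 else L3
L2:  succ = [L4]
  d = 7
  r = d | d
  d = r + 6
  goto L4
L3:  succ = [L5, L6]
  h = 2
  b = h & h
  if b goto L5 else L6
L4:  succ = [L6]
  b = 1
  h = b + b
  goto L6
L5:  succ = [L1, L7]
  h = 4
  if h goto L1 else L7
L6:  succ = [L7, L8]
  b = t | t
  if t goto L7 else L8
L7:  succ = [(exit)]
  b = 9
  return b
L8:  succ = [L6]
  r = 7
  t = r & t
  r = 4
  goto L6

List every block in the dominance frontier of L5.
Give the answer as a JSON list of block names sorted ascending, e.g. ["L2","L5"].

idom tree: L1←L0 L2←L0 L3←L1 L4←L2 L5←L3 L6←L0 L7←L0 L8←L6
Join-block Dom:
  L1: preds {L0,L5}: {L0} ∩ {L0,L1,L3,L5} = {L0}; idom=L0
  L2: preds {L0,L1}: {L0} ∩ {L0,L1} = {L0}; idom=L0
  L6: preds {L0,L3,L4,L8}: {L0} ∩ {L0,L1,L3} ∩ {L0,L2,L4} ∩ {L0,L6,L8} = {L0}; idom=L0
  L7: preds {L5,L6}: {L0,L1,L3,L5} ∩ {L0,L6} = {L0}; idom=L0

DF derivation:
  L1←L0: walk · to L0
  L1←L5: walk L5→L3→L1 to L0
  L2←L0: walk · to L0
  L2←L1: walk L1 to L0
  L6←L0: walk · to L0
  L6←L3: walk L3→L1 to L0
  L6←L4: walk L4→L2 to L0
  L6←L8: walk L8→L6 to L0
  L7←L5: walk L5→L3→L1 to L0
  L7←L6: walk L6 to L0
  L0 → ∅
  L1 → {L1,L2,L6,L7}
  L2 → {L6}
  L3 → {L1,L6,L7}
  L4 → {L6}
  L5 → {L1,L7}
  L6 → {L6,L7}
  L7 → ∅
  L8 → {L6}

DF(L5) = ["L1", "L7"]

Answer: ["L1", "L7"]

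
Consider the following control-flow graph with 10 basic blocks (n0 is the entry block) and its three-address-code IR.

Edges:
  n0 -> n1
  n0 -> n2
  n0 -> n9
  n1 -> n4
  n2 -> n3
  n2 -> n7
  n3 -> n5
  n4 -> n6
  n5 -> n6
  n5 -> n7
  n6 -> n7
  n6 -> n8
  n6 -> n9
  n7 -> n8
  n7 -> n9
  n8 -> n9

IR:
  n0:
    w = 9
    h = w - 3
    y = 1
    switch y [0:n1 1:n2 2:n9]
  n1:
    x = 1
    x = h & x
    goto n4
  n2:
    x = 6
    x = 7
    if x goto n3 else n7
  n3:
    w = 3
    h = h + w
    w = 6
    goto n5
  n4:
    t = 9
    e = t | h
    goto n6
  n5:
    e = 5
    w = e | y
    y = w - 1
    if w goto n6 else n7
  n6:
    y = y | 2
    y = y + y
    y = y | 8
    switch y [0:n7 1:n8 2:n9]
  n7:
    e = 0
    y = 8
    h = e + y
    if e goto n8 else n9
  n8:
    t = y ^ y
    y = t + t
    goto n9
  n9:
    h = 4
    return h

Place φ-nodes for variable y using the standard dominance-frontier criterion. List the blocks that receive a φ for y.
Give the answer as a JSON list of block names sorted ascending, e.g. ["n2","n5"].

idom tree: n1←n0 n2←n0 n3←n2 n4←n1 n5←n3 n6←n0 n7←n0 n8←n0 n9←n0
Dom∩ at merges:
  n6: preds {n4,n5}: {n0,n1,n4} ∩ {n0,n2,n3,n5} = {n0}; idom=n0
  n7: preds {n2,n5,n6}: {n0,n2} ∩ {n0,n2,n3,n5} ∩ {n0,n6} = {n0}; idom=n0
  n8: preds {n6,n7}: {n0,n6} ∩ {n0,n7} = {n0}; idom=n0
  n9: preds {n0,n6,n7,n8}: {n0} ∩ {n0,n6} ∩ {n0,n7} ∩ {n0,n8} = {n0}; idom=n0

DF walk-up:
  n6←n4: walk n4→n1 to n0
  n6←n5: walk n5→n3→n2 to n0
  n7←n2: walk n2 to n0
  n7←n5: walk n5→n3→n2 to n0
  n7←n6: walk n6 to n0
  n8←n6: walk n6 to n0
  n8←n7: walk n7 to n0
  n9←n0: walk · to n0
  n9←n6: walk n6 to n0
  n9←n7: walk n7 to n0
  n9←n8: walk n8 to n0
  n0: DF=∅
  n1: DF={n6}
  n2: DF={n6,n7}
  n3: DF={n6,n7}
  n4: DF={n6}
  n5: DF={n6,n7}
  n6: DF={n7,n8,n9}
  n7: DF={n8,n9}
  n8: DF={n9}
  n9: DF=∅

φ for y: defs {n0,n5,n6,n7,n8}
  DF⁺ = {n6,n7,n8,n9}

Answer: ["n6", "n7", "n8", "n9"]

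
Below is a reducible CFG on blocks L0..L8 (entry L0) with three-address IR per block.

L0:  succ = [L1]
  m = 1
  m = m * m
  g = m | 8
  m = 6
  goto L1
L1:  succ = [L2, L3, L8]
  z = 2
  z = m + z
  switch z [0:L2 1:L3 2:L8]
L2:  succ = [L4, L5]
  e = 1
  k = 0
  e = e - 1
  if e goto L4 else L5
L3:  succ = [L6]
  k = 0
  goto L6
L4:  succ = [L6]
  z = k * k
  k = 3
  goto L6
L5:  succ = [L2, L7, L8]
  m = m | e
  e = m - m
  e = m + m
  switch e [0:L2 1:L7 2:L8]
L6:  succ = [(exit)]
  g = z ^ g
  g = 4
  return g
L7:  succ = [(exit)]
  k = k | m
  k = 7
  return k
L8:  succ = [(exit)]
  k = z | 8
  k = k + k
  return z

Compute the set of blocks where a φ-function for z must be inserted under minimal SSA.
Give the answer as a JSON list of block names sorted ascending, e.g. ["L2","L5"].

idom tree: L1←L0 L2←L1 L3←L1 L4←L2 L5←L2 L6←L1 L7←L5 L8←L1
Dom at joins:
  L2: preds {L1,L5}: {L0,L1} ∩ {L0,L1,L2,L5} = {L0,L1}; idom=L1
  L6: preds {L3,L4}: {L0,L1,L3} ∩ {L0,L1,L2,L4} = {L0,L1}; idom=L1
  L8: preds {L1,L5}: {L0,L1} ∩ {L0,L1,L2,L5} = {L0,L1}; idom=L1

Frontier:
  L2←L1: walk · to L1
  L2←L5: walk L5→L2 to L1
  L6←L3: walk L3 to L1
  L6←L4: walk L4→L2 to L1
  L8←L1: walk · to L1
  L8←L5: walk L5→L2 to L1
  L0: DF=∅
  L1: DF=∅
  L2: DF={L2,L6,L8}
  L3: DF={L6}
  L4: DF={L6}
  L5: DF={L2,L8}
  L6: DF=∅
  L7: DF=∅
  L8: DF=∅

φ for z: defs {L1,L4}
  DF⁺ = {L6}

Answer: ["L6"]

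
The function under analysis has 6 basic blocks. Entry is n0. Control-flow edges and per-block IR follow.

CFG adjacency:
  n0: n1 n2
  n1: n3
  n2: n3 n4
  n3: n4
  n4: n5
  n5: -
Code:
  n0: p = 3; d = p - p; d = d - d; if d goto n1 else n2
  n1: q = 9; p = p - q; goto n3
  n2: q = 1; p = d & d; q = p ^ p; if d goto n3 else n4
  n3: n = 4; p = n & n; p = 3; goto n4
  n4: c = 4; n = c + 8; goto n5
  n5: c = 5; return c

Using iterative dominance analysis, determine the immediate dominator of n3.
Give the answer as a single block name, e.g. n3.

idom tree: n1←n0 n2←n0 n3←n0 n4←n0 n5←n4
Dom at joins:
  n3: preds {n1,n2}: {n0,n1} ∩ {n0,n2} = {n0}; idom=n0
  n4: preds {n2,n3}: {n0,n2} ∩ {n0,n3} = {n0}; idom=n0

idom(n3) = n0

Answer: n0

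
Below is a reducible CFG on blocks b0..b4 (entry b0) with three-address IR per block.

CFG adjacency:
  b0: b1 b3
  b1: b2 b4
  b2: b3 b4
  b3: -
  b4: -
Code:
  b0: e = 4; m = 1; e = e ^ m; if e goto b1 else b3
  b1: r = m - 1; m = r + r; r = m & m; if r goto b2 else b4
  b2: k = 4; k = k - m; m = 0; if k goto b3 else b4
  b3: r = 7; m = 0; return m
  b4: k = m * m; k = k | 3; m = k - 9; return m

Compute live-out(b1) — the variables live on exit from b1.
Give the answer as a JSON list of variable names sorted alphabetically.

Block summaries:
  b0 def {e,m} use ∅
  b1 def {m,r} use {m}
  b2 def {k,m} use {m}
  b3 def {m,r} use ∅
  b4 def {k,m} use {m}

Backward fixpoint:
  live b0: ∅→{m}
  live b1: {m}→{m}
  live b2: {m}→{m}
  live b3: ∅→∅
  live b4: {m}→∅

live-out(b1) = ["m"]

Answer: ["m"]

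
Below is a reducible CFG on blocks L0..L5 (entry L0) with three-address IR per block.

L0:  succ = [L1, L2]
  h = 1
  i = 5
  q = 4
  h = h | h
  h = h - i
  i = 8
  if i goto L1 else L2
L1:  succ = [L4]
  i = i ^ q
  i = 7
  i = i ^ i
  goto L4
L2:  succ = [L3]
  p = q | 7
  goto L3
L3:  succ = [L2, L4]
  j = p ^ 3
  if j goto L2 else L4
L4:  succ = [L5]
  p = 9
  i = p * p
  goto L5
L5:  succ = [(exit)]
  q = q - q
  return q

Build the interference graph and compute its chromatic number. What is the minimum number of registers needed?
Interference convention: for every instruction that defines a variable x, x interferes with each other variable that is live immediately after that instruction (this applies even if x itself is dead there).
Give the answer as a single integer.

Block summaries:
  L0 def {h,i,q} use ∅
  L1 def {i} use {i,q}
  L2 def {p} use {q}
  L3 def {j} use {p}
  L4 def {i,p} use ∅
  L5 def {q} use {q}

Liveness:
  L0: in=∅ out={i,q}
  L1: in={i,q} out={q}
  L2: in={q} out={p,q}
  L3: in={p,q} out={q}
  L4: in={q} out={q}
  L5: in={q} out=∅

Conflict graph:
  h — {i,q}
  i — {h,q}
  j — {q}
  p — {q}
  q — {h,i,j,p}

Registers:
  clique {h,i,q} ⇒ need ≥ 3
  assign h→r1 i→r2 j→r1 p→r1 q→r0 — no edge inside a register ⇒ χ ≤ 3
  χ = 3

Answer: 3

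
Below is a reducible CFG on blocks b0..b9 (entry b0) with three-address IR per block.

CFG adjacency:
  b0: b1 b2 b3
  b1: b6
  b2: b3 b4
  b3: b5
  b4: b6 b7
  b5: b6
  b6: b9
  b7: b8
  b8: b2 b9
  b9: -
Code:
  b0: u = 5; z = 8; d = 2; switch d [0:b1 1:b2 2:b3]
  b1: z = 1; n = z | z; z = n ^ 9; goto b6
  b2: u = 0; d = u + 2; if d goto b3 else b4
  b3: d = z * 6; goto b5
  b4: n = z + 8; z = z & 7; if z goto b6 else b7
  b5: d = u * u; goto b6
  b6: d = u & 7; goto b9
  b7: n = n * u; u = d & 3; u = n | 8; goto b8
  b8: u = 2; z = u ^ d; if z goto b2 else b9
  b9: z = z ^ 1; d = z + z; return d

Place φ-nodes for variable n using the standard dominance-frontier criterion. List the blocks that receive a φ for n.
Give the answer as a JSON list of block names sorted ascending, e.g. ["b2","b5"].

Answer: ["b2", "b3", "b6", "b9"]

Derivation:
idom tree: b1←b0 b2←b0 b3←b0 b4←b2 b5←b3 b6←b0 b7←b4 b8←b7 b9←b0
Dom at joins:
  b2: preds {b0,b8}: {b0} ∩ {b0,b2,b4,b7,b8} = {b0}; idom=b0
  b3: preds {b0,b2}: {b0} ∩ {b0,b2} = {b0}; idom=b0
  b6: preds {b1,b4,b5}: {b0,b1} ∩ {b0,b2,b4} ∩ {b0,b3,b5} = {b0}; idom=b0
  b9: preds {b6,b8}: {b0,b6} ∩ {b0,b2,b4,b7,b8} = {b0}; idom=b0

DF derivation:
  join b2 pred b0: · stop@b0
  join b2 pred b8: b8→b7→b4→b2 stop@b0
  join b3 pred b0: · stop@b0
  join b3 pred b2: b2 stop@b0
  join b6 pred b1: b1 stop@b0
  join b6 pred b4: b4→b2 stop@b0
  join b6 pred b5: b5→b3 stop@b0
  join b9 pred b6: b6 stop@b0
  join b9 pred b8: b8→b7→b4→b2 stop@b0
  b0 → ∅
  b1 → {b6}
  b2 → {b2,b3,b6,b9}
  b3 → {b6}
  b4 → {b2,b6,b9}
  b5 → {b6}
  b6 → {b9}
  b7 → {b2,b9}
  b8 → {b2,b9}
  b9 → ∅

φ for n: defs {b1,b4,b7}
  DF⁺ = {b2,b3,b6,b9}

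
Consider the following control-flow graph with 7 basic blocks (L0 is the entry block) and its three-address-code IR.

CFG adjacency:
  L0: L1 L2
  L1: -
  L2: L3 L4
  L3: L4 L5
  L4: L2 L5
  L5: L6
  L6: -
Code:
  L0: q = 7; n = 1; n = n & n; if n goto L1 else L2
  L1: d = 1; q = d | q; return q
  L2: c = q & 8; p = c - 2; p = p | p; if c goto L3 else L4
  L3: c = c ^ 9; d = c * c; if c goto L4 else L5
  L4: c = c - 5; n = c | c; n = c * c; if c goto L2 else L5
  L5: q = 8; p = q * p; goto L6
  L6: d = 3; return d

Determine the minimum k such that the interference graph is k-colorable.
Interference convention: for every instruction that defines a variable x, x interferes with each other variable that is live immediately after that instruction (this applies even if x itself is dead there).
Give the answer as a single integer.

Per-block:
  L0 def {n,q} use ∅
  L1 def {d,q} use {q}
  L2 def {c,p} use {q}
  L3 def {c,d} use {c}
  L4 def {c,n} use {c}
  L5 def {p,q} use {p}
  L6 def {d} use ∅

Backward fixpoint:
  L0: in=∅ out={q}
  L1: in={q} out=∅
  L2: in={q} out={c,p,q}
  L3: in={c,p,q} out={c,p,q}
  L4: in={c,p,q} out={p,q}
  L5: in={p} out=∅
  L6: in=∅ out=∅

Conflict graph:
  c↔{d,n,p,q}
  d↔{c,p,q}
  n↔{c,p,q}
  p↔{c,d,n,q}
  q↔{c,d,n,p}

Registers:
  clique {c,d,p,q} ⇒ need ≥ 4
  assign c→r0 d→r3 n→r3 p→r1 q→r2 — no edge inside a register ⇒ χ ≤ 4
  χ = 4

Answer: 4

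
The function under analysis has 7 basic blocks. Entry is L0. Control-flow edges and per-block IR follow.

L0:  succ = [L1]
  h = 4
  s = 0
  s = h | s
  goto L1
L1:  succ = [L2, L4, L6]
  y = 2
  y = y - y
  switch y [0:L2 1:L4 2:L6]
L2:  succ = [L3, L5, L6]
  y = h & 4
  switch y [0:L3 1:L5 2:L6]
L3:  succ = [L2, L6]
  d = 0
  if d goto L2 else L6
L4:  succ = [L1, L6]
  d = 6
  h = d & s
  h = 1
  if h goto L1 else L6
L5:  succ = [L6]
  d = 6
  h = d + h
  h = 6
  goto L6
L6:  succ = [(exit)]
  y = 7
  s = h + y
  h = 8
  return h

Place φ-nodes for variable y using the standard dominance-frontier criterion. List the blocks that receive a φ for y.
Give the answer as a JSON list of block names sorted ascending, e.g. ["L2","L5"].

Answer: ["L1", "L2", "L6"]

Derivation:
idom tree: L1←L0 L2←L1 L3←L2 L4←L1 L5←L2 L6←L1
Join-block Dom:
  L1: preds {L0,L4}: {L0} ∩ {L0,L1,L4} = {L0}; idom=L0
  L2: preds {L1,L3}: {L0,L1} ∩ {L0,L1,L2,L3} = {L0,L1}; idom=L1
  L6: preds {L1,L2,L3,L4,L5}: {L0,L1} ∩ {L0,L1,L2} ∩ {L0,L1,L2,L3} ∩ {L0,L1,L4} ∩ {L0,L1,L2,L5} = {L0,L1}; idom=L1

DF walk-up:
  L1←L0: walk · to L0
  L1←L4: walk L4→L1 to L0
  L2←L1: walk · to L1
  L2←L3: walk L3→L2 to L1
  L6←L1: walk · to L1
  L6←L2: walk L2 to L1
  L6←L3: walk L3→L2 to L1
  L6←L4: walk L4 to L1
  L6←L5: walk L5→L2 to L1
  L0: DF=∅
  L1: DF={L1}
  L2: DF={L2,L6}
  L3: DF={L2,L6}
  L4: DF={L1,L6}
  L5: DF={L6}
  L6: DF=∅

φ for y: defs {L1,L2,L6}
  DF⁺ = {L1,L2,L6}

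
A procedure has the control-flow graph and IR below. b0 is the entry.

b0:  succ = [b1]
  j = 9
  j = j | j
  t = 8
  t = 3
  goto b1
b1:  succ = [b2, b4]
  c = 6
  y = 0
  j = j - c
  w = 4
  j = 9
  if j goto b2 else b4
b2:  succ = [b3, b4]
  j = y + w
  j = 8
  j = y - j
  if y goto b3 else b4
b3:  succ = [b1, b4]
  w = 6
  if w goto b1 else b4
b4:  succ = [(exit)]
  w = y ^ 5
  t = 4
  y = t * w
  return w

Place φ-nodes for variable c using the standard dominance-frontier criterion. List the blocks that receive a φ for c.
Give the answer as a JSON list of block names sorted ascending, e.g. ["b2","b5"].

Answer: ["b1"]

Working:
idom tree: b1←b0 b2←b1 b3←b2 b4←b1
Dom at joins:
  b1: preds {b0,b3}: {b0} ∩ {b0,b1,b2,b3} = {b0}; idom=b0
  b4: preds {b1,b2,b3}: {b0,b1} ∩ {b0,b1,b2} ∩ {b0,b1,b2,b3} = {b0,b1}; idom=b1

Frontier:
  join b1 pred b0: · stop@b0
  join b1 pred b3: b3→b2→b1 stop@b0
  join b4 pred b1: · stop@b1
  join b4 pred b2: b2 stop@b1
  join b4 pred b3: b3→b2 stop@b1
  b0: DF=∅
  b1: DF={b1}
  b2: DF={b1,b4}
  b3: DF={b1,b4}
  b4: DF=∅

φ for c: defs {b1}
  DF⁺ = {b1}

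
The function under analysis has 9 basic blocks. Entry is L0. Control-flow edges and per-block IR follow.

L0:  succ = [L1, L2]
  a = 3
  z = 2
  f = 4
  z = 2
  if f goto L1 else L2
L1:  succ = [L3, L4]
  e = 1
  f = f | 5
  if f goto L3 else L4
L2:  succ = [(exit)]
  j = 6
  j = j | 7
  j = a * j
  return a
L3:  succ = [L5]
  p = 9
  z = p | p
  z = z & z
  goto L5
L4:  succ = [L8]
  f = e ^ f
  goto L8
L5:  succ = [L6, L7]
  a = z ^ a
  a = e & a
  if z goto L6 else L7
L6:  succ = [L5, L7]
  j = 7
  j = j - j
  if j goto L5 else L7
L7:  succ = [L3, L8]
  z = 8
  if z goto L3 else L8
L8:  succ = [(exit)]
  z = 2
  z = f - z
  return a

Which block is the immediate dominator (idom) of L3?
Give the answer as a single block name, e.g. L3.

idom tree: L1←L0 L2←L0 L3←L1 L4←L1 L5←L3 L6←L5 L7←L5 L8←L1
Join-block Dom:
  L3: preds {L1,L7}: {L0,L1} ∩ {L0,L1,L3,L5,L7} = {L0,L1}; idom=L1
  L5: preds {L3,L6}: {L0,L1,L3} ∩ {L0,L1,L3,L5,L6} = {L0,L1,L3}; idom=L3
  L7: preds {L5,L6}: {L0,L1,L3,L5} ∩ {L0,L1,L3,L5,L6} = {L0,L1,L3,L5}; idom=L5
  L8: preds {L4,L7}: {L0,L1,L4} ∩ {L0,L1,L3,L5,L7} = {L0,L1}; idom=L1

idom(L3) = L1

Answer: L1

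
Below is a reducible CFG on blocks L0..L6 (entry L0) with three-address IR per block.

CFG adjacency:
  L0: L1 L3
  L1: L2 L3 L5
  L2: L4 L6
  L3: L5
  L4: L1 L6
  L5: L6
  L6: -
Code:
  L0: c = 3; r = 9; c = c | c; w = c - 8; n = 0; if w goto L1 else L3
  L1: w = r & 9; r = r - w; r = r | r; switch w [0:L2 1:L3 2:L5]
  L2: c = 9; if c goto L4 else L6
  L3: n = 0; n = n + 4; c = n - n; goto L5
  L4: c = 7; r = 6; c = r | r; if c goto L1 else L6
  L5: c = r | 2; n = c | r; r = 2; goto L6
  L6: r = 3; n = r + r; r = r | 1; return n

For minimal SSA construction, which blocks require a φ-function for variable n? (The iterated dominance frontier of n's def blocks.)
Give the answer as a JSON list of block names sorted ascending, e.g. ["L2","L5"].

idom tree: L1←L0 L2←L1 L3←L0 L4←L2 L5←L0 L6←L0
Dom at joins:
  L1: preds {L0,L4}: {L0} ∩ {L0,L1,L2,L4} = {L0}; idom=L0
  L3: preds {L0,L1}: {L0} ∩ {L0,L1} = {L0}; idom=L0
  L5: preds {L1,L3}: {L0,L1} ∩ {L0,L3} = {L0}; idom=L0
  L6: preds {L2,L4,L5}: {L0,L1,L2} ∩ {L0,L1,L2,L4} ∩ {L0,L5} = {L0}; idom=L0

DF walk-up:
  L1←L0: walk · to L0
  L1←L4: walk L4→L2→L1 to L0
  L3←L0: walk · to L0
  L3←L1: walk L1 to L0
  L5←L1: walk L1 to L0
  L5←L3: walk L3 to L0
  L6←L2: walk L2→L1 to L0
  L6←L4: walk L4→L2→L1 to L0
  L6←L5: walk L5 to L0
  L0 → ∅
  L1 → {L1,L3,L5,L6}
  L2 → {L1,L6}
  L3 → {L5}
  L4 → {L1,L6}
  L5 → {L6}
  L6 → ∅

φ for n: defs {L0,L3,L5,L6}
  DF⁺ = {L5,L6}

Answer: ["L5", "L6"]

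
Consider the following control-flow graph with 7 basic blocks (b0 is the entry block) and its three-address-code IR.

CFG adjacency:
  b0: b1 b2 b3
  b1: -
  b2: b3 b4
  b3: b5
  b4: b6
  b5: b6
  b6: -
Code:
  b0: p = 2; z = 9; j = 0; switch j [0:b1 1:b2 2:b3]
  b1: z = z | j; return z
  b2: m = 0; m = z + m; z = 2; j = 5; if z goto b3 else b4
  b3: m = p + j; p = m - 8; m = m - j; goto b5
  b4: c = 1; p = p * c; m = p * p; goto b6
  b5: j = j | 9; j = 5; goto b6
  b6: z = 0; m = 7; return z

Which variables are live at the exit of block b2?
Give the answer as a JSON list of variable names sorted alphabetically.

Answer: ["j", "p"]

Derivation:
Per-block:
  b0: def={j,p,z} ue=∅
  b1: def={z} ue={j,z}
  b2: def={j,m,z} ue={z}
  b3: def={m,p} ue={j,p}
  b4: def={c,m,p} ue={p}
  b5: def={j} ue={j}
  b6: def={m,z} ue=∅

Liveness:
  b0 li=∅ lo={j,p,z}
  b1 li={j,z} lo=∅
  b2 li={p,z} lo={j,p}
  b3 li={j,p} lo={j}
  b4 li={p} lo=∅
  b5 li={j} lo=∅
  b6 li=∅ lo=∅

live-out(b2) = ["j", "p"]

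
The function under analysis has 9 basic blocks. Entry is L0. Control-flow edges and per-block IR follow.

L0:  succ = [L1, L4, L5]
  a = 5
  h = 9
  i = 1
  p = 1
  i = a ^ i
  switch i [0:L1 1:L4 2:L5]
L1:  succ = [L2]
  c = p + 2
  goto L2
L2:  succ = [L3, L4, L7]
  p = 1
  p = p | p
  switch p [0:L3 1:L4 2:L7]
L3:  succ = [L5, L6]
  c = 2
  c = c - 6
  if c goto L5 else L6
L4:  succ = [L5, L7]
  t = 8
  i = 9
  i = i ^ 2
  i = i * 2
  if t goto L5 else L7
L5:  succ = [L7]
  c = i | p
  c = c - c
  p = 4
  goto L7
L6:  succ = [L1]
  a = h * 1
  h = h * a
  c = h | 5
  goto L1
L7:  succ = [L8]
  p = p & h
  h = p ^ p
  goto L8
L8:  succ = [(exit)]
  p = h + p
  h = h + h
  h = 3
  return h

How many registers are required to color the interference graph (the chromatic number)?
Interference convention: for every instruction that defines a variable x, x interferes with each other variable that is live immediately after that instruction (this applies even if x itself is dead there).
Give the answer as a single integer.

def/use:
  L0 def {a,h,i,p} use ∅
  L1 def {c} use {p}
  L2 def {p} use ∅
  L3 def {c} use ∅
  L4 def {i,t} use ∅
  L5 def {c,p} use {i,p}
  L6 def {a,c,h} use {h}
  L7 def {h,p} use {h,p}
  L8 def {h,p} use {h,p}

Backward fixpoint:
  L0: in=∅ out={h,i,p}
  L1: in={h,i,p} out={h,i}
  L2: in={h,i} out={h,i,p}
  L3: in={h,i,p} out={h,i,p}
  L4: in={h,p} out={h,i,p}
  L5: in={h,i,p} out={h,p}
  L6: in={h,i,p} out={h,i,p}
  L7: in={h,p} out={h,p}
  L8: in={h,p} out=∅

Conflict graph:
  a — {h,i,p}
  c — {h,i,p}
  h — {a,c,i,p,t}
  i — {a,c,h,p,t}
  p — {a,c,h,i,t}
  t — {h,i,p}

Registers:
  lower bound: {a,h,i,p} mutually conflict ⇒ χ ≥ 4
  4-colouring: c0={h}  c1={i}  c2={p}  c3={a,c,t}
  χ = 4

Answer: 4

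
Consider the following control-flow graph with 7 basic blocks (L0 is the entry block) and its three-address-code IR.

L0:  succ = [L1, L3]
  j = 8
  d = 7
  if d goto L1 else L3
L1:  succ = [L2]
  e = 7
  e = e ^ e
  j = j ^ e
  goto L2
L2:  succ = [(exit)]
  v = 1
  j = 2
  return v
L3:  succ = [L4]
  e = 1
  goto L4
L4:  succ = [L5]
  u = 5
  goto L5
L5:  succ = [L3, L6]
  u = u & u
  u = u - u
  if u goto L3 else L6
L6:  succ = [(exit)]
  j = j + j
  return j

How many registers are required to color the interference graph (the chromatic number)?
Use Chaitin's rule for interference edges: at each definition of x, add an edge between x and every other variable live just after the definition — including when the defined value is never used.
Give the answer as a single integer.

Answer: 2

Derivation:
def/use:
  L0: def={d,j} ue=∅
  L1: def={e,j} ue={j}
  L2: def={j,v} ue=∅
  L3: def={e} ue=∅
  L4: def={u} ue=∅
  L5: def={u} ue={u}
  L6: def={j} ue={j}

Live sets:
  L0 li=∅ lo={j}
  L1 li={j} lo=∅
  L2 li=∅ lo=∅
  L3 li={j} lo={j}
  L4 li={j} lo={j,u}
  L5 li={j,u} lo={j}
  L6 li={j} lo=∅

Conflict graph:
  d: {j}
  e: {j}
  j: {d,e,u,v}
  u: {j}
  v: {j}

Colouring:
  lower bound: {d,j} mutually conflict ⇒ χ ≥ 2
  assign d→r1 e→r1 j→r0 u→r1 v→r1 — no edge inside a register ⇒ χ ≤ 2
  χ = 2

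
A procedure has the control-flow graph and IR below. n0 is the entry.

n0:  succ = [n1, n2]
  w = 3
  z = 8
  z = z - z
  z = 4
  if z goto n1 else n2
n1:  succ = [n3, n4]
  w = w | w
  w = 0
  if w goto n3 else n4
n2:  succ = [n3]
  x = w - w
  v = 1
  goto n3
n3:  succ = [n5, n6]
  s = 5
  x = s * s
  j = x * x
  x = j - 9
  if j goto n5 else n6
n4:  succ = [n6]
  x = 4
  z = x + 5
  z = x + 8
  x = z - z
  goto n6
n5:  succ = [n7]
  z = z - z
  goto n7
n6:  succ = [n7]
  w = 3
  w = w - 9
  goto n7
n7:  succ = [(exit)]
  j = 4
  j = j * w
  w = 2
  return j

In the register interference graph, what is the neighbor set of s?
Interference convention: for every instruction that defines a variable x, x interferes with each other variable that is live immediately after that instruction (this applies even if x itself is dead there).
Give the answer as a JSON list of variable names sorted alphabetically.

Answer: ["w", "z"]

Derivation:
Per-block:
  n0 def {w,z} use ∅
  n1 def {w} use {w}
  n2 def {v,x} use {w}
  n3 def {j,s,x} use ∅
  n4 def {x,z} use ∅
  n5 def {z} use {z}
  n6 def {w} use ∅
  n7 def {j,w} use {w}

Liveness:
  n0 li=∅ lo={w,z}
  n1 li={w,z} lo={w,z}
  n2 li={w,z} lo={w,z}
  n3 li={w,z} lo={w,z}
  n4 li=∅ lo=∅
  n5 li={w,z} lo={w}
  n6 li=∅ lo={w}
  n7 li={w} lo=∅

Interfere edges:
  j↔{w,x,z}
  s↔{w,z}
  v↔{w,z}
  w↔{j,s,v,x,z}
  x↔{j,w,z}
  z↔{j,s,v,w,x}

N(s) = ["w", "z"]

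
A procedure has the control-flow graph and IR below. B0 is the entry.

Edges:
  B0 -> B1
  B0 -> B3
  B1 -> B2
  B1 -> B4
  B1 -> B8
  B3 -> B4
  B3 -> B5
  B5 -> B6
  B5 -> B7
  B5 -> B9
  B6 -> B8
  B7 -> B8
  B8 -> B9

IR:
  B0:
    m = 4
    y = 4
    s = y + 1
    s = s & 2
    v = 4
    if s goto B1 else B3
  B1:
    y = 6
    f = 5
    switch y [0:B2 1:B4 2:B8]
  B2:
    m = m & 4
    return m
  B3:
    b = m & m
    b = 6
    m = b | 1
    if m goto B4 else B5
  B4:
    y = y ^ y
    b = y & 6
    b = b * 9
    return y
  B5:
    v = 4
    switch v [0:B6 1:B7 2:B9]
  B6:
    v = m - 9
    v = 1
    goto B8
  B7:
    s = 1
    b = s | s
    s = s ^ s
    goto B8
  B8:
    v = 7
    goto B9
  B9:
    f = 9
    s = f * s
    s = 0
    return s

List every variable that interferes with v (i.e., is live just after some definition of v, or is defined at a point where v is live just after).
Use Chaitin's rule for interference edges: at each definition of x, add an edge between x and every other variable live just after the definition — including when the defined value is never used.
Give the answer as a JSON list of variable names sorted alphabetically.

def/use:
  B0: {m,s,v,y} / ∅
  B1: {f,y} / ∅
  B2: {m} / {m}
  B3: {b,m} / {m}
  B4: {b,y} / {y}
  B5: {v} / ∅
  B6: {v} / {m}
  B7: {b,s} / ∅
  B8: {v} / ∅
  B9: {f,s} / {s}

Live sets:
  B0: in=∅ out={m,s,y}
  B1: in={m,s} out={m,s,y}
  B2: in={m} out=∅
  B3: in={m,s,y} out={m,s,y}
  B4: in={y} out=∅
  B5: in={m,s} out={m,s}
  B6: in={m,s} out={s}
  B7: in=∅ out={s}
  B8: in={s} out={s}
  B9: in={s} out=∅

Conflict graph:
  b: {s,y}
  f: {m,s,y}
  m: {f,s,v,y}
  s: {b,f,m,v,y}
  v: {m,s,y}
  y: {b,f,m,s,v}

N(v) = ["m", "s", "y"]

Answer: ["m", "s", "y"]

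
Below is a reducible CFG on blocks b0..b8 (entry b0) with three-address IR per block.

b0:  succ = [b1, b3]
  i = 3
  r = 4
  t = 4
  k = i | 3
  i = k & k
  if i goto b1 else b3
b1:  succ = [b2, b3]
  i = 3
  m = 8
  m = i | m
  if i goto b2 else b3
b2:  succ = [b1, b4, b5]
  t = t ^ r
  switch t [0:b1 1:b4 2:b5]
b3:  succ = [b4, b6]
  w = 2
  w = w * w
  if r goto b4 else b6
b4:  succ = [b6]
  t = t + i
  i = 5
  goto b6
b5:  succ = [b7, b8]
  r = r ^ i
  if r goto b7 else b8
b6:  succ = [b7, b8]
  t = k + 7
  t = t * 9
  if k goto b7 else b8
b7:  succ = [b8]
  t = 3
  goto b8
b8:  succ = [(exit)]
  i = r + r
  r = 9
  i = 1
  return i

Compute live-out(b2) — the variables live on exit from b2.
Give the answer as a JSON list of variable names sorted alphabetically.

Answer: ["i", "k", "r", "t"]

Working:
def/use:
  b0: {i,k,r,t} / ∅
  b1: {i,m} / ∅
  b2: {t} / {r,t}
  b3: {w} / {r}
  b4: {i,t} / {i,t}
  b5: {r} / {i,r}
  b6: {t} / {k}
  b7: {t} / ∅
  b8: {i,r} / {r}

Backward fixpoint:
  b0 li=∅ lo={i,k,r,t}
  b1 li={k,r,t} lo={i,k,r,t}
  b2 li={i,k,r,t} lo={i,k,r,t}
  b3 li={i,k,r,t} lo={i,k,r,t}
  b4 li={i,k,r,t} lo={k,r}
  b5 li={i,r} lo={r}
  b6 li={k,r} lo={r}
  b7 li={r} lo={r}
  b8 li={r} lo=∅

live-out(b2) = ["i", "k", "r", "t"]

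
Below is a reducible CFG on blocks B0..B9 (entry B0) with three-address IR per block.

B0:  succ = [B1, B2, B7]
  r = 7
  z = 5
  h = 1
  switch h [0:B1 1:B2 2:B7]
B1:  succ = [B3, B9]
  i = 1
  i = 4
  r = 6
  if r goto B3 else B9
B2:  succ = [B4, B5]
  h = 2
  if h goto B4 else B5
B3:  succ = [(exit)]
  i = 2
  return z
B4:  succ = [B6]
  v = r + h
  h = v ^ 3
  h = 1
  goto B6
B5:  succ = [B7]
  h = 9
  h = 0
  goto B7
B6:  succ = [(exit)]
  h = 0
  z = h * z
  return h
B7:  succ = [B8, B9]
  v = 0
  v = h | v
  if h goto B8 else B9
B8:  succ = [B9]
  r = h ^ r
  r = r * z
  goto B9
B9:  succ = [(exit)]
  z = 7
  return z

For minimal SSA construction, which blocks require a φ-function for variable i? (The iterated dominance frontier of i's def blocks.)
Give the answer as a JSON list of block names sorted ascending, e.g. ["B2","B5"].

Answer: ["B9"]

Analysis:
idom tree: B1←B0 B2←B0 B3←B1 B4←B2 B5←B2 B6←B4 B7←B0 B8←B7 B9←B0
Dom∩ at merges:
  B7: preds {B0,B5}: {B0} ∩ {B0,B2,B5} = {B0}; idom=B0
  B9: preds {B1,B7,B8}: {B0,B1} ∩ {B0,B7} ∩ {B0,B7,B8} = {B0}; idom=B0

DF derivation:
  join B7 pred B0: · stop@B0
  join B7 pred B5: B5→B2 stop@B0
  join B9 pred B1: B1 stop@B0
  join B9 pred B7: B7 stop@B0
  join B9 pred B8: B8→B7 stop@B0
  B0 → ∅
  B1 → {B9}
  B2 → {B7}
  B3 → ∅
  B4 → ∅
  B5 → {B7}
  B6 → ∅
  B7 → {B9}
  B8 → {B9}
  B9 → ∅

φ for i: defs {B1,B3}
  DF⁺ = {B9}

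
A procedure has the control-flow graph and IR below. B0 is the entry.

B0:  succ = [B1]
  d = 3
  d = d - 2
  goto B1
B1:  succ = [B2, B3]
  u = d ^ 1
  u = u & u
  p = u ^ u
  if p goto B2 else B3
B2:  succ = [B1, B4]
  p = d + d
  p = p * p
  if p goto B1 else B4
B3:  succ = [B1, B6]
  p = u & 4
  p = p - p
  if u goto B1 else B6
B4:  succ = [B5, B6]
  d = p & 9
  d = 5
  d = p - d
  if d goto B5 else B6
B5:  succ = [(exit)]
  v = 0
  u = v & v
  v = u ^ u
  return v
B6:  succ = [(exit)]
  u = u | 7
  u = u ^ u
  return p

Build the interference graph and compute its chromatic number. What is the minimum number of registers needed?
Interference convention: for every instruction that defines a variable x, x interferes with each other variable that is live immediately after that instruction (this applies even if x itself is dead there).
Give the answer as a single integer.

Per-block:
  B0: {d} / ∅
  B1: {p,u} / {d}
  B2: {p} / {d}
  B3: {p} / {u}
  B4: {d} / {p}
  B5: {u,v} / ∅
  B6: {u} / {p,u}

Live sets:
  B0 li=∅ lo={d}
  B1 li={d} lo={d,u}
  B2 li={d,u} lo={d,p,u}
  B3 li={d,u} lo={d,p,u}
  B4 li={p,u} lo={p,u}
  B5 li=∅ lo=∅
  B6 li={p,u} lo=∅

Conflict graph:
  d — {p,u}
  p — {d,u}
  u — {d,p}
  v — ∅

Chromatic number:
  {d,p,u} pairwise interfere (3-clique) ⇒ χ ≥ 3
  3-colouring: c0={d,v}  c1={p}  c2={u}
  χ = 3

Answer: 3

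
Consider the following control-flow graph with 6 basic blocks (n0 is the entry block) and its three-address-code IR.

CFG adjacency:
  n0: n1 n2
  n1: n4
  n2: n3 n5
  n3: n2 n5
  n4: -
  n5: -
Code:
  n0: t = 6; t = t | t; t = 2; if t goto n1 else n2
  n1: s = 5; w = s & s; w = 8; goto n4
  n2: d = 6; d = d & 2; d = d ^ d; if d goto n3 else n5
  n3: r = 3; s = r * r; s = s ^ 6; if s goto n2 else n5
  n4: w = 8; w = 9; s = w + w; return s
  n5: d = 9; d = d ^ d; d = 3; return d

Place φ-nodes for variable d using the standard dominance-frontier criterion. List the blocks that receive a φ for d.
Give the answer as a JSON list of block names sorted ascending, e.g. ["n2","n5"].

idom tree: n1←n0 n2←n0 n3←n2 n4←n1 n5←n2
Join-block Dom:
  n2: preds {n0,n3}: {n0} ∩ {n0,n2,n3} = {n0}; idom=n0
  n5: preds {n2,n3}: {n0,n2} ∩ {n0,n2,n3} = {n0,n2}; idom=n2

Frontier:
  n2←n0: walk · to n0
  n2←n3: walk n3→n2 to n0
  n5←n2: walk · to n2
  n5←n3: walk n3 to n2
  n0: DF=∅
  n1: DF=∅
  n2: DF={n2}
  n3: DF={n2,n5}
  n4: DF=∅
  n5: DF=∅

φ for d: defs {n2,n5}
  DF⁺ = {n2}

Answer: ["n2"]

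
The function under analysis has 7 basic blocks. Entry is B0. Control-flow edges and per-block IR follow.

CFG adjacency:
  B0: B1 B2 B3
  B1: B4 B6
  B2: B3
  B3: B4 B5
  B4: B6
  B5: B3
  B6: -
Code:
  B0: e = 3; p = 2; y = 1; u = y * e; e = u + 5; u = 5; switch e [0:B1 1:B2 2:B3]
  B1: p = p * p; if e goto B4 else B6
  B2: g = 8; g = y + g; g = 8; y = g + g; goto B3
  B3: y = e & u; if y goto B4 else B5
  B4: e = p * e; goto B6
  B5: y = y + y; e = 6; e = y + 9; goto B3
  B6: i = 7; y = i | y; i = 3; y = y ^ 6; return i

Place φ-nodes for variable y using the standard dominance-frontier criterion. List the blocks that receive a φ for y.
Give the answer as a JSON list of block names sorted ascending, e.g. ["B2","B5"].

idom tree: B1←B0 B2←B0 B3←B0 B4←B0 B5←B3 B6←B0
Dom at joins:
  B3: preds {B0,B2,B5}: {B0} ∩ {B0,B2} ∩ {B0,B3,B5} = {B0}; idom=B0
  B4: preds {B1,B3}: {B0,B1} ∩ {B0,B3} = {B0}; idom=B0
  B6: preds {B1,B4}: {B0,B1} ∩ {B0,B4} = {B0}; idom=B0

DF derivation:
  B3←B0: walk · to B0
  B3←B2: walk B2 to B0
  B3←B5: walk B5→B3 to B0
  B4←B1: walk B1 to B0
  B4←B3: walk B3 to B0
  B6←B1: walk B1 to B0
  B6←B4: walk B4 to B0
  B0: DF=∅
  B1: DF={B4,B6}
  B2: DF={B3}
  B3: DF={B3,B4}
  B4: DF={B6}
  B5: DF={B3}
  B6: DF=∅

φ for y: defs {B0,B2,B3,B5,B6}
  DF⁺ = {B3,B4,B6}

Answer: ["B3", "B4", "B6"]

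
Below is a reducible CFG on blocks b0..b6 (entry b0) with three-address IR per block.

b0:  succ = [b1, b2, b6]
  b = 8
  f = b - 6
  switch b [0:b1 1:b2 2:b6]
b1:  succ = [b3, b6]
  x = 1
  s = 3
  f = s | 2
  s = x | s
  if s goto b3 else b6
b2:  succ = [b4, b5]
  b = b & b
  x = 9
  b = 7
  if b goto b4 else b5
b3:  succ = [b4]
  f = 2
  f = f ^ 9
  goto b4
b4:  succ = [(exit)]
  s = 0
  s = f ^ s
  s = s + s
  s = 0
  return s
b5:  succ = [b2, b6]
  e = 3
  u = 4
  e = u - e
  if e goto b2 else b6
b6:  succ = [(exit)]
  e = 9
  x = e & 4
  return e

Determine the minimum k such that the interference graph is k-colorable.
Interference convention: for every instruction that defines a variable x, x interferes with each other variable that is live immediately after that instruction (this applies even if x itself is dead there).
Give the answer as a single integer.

Answer: 4

Working:
Block summaries:
  b0: def={b,f} ue=∅
  b1: def={f,s,x} ue=∅
  b2: def={b,x} ue={b}
  b3: def={f} ue=∅
  b4: def={s} ue={f}
  b5: def={e,u} ue=∅
  b6: def={e,x} ue=∅

Backward fixpoint:
  b0 li=∅ lo={b,f}
  b1 li=∅ lo=∅
  b2 li={b,f} lo={b,f}
  b3 li=∅ lo={f}
  b4 li={f} lo=∅
  b5 li={b,f} lo={b,f}
  b6 li=∅ lo=∅

Interfere edges:
  b — {e,f,u}
  e — {b,f,u,x}
  f — {b,e,s,u,x}
  s — {f,x}
  u — {b,e,f}
  x — {e,f,s}

Registers:
  lower bound: {b,e,f,u} mutually conflict ⇒ χ ≥ 4
  assign b→R2 e→R1 f→R0 s→R1 u→R3 x→R2 — no edge inside a register ⇒ χ ≤ 4
  χ = 4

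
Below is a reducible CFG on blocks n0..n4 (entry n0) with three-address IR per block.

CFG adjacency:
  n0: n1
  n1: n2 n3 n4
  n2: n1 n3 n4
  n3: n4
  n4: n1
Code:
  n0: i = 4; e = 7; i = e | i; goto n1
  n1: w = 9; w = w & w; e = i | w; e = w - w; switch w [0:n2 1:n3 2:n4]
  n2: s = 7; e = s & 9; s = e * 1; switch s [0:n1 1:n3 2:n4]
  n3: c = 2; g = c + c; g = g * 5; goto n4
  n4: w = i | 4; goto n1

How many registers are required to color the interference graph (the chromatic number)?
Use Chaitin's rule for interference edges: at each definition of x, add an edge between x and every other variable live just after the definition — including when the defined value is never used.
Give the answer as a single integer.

Block summaries:
  n0: def={e,i} ue=∅
  n1: def={e,w} ue={i}
  n2: def={e,s} ue=∅
  n3: def={c,g} ue=∅
  n4: def={w} ue={i}

Live sets:
  n0 li=∅ lo={i}
  n1 li={i} lo={i}
  n2 li={i} lo={i}
  n3 li={i} lo={i}
  n4 li={i} lo={i}

Interference:
  c — {i}
  e — {i,w}
  g — {i}
  i — {c,e,g,s,w}
  s — {i}
  w — {e,i}

Colouring:
  lower bound: {e,i,w} mutually conflict ⇒ χ ≥ 3
  3-colouring: c0={i}  c1={c,e,g,s}  c2={w}
  χ = 3

Answer: 3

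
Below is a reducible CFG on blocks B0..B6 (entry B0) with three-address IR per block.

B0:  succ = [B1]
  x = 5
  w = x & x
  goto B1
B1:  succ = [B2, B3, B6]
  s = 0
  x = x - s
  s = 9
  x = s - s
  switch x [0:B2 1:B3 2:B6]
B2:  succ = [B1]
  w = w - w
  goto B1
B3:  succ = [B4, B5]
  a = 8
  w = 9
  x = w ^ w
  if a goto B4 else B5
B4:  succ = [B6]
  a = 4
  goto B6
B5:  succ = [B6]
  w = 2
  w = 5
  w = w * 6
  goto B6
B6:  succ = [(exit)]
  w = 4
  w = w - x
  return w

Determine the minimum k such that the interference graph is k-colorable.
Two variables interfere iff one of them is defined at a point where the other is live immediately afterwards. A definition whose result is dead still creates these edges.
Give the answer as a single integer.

Answer: 3

Working:
Per-block:
  B0 def {w,x} use ∅
  B1 def {s,x} use {x}
  B2 def {w} use {w}
  B3 def {a,w,x} use ∅
  B4 def {a} use ∅
  B5 def {w} use ∅
  B6 def {w} use {x}

Live sets:
  B0: in=∅ out={w,x}
  B1: in={w,x} out={w,x}
  B2: in={w,x} out={w,x}
  B3: in=∅ out={x}
  B4: in={x} out={x}
  B5: in={x} out={x}
  B6: in={x} out=∅

Conflict graph:
  a↔{w,x}
  s↔{w,x}
  w↔{a,s,x}
  x↔{a,s,w}

Colouring:
  lower bound: {a,w,x} mutually conflict ⇒ χ ≥ 3
  3-colouring: c0={w}  c1={x}  c2={a,s}
  χ = 3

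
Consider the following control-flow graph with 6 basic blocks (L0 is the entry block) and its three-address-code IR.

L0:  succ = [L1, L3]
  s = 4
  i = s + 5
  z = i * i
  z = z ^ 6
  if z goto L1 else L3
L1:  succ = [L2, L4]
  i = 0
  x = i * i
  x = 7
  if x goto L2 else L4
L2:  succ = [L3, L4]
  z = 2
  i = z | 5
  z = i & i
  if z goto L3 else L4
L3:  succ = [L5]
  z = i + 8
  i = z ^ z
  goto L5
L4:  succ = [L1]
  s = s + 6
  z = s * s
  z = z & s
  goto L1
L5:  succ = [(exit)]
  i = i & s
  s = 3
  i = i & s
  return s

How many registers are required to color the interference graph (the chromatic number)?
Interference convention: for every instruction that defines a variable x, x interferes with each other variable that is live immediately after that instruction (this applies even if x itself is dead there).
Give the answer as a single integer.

def/use:
  L0 def {i,s,z} use ∅
  L1 def {i,x} use ∅
  L2 def {i,z} use ∅
  L3 def {i,z} use {i}
  L4 def {s,z} use {s}
  L5 def {i,s} use {i,s}

Backward fixpoint:
  L0 li=∅ lo={i,s}
  L1 li={s} lo={s}
  L2 li={s} lo={i,s}
  L3 li={i,s} lo={i,s}
  L4 li={s} lo={s}
  L5 li={i,s} lo=∅

Conflict graph:
  i↔{s,z}
  s↔{i,x,z}
  x↔{s}
  z↔{i,s}

Chromatic number:
  lower bound: {i,s,z} mutually conflict ⇒ χ ≥ 3
  3-colouring: c0={s}  c1={i,x}  c2={z}
  χ = 3

Answer: 3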